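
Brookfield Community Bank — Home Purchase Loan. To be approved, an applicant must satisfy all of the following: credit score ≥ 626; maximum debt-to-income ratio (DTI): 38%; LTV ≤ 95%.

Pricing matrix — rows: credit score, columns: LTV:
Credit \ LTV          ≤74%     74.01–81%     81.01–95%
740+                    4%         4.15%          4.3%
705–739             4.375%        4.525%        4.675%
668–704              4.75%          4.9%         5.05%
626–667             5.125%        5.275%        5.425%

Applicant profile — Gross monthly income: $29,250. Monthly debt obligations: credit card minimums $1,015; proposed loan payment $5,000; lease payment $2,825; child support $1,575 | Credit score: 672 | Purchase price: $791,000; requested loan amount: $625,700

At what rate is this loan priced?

4.9%

Credit score 672 ≥ 626; Total monthly debts = (1,015 + 5,000 + 2,825 + 1,575) = 10,415. DTI: 10,415 ÷ 29,250 = 35.6%, within the 38% cap
LTV = 625,700/791,000 = 79.1% ≤ 95%
Row: 672 falls in 668–704. Column: 79.1% falls in 74.01–81%. Rate = 4.9%.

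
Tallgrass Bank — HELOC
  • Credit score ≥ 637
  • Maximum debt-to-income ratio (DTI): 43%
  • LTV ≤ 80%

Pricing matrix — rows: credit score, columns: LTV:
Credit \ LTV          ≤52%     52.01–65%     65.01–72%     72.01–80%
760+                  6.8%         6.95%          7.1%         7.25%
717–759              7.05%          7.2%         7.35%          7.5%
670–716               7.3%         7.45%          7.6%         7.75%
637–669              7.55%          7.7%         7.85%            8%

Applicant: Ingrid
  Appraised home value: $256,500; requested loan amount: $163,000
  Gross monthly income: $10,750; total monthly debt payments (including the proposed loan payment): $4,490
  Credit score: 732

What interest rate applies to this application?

7.2%

Credit score 732 ≥ 637; Debt-to-income = 4,490/10,750 = 41.8% — meets 43% limit
LTV: 163,000 ÷ 256,500 = 63.5%, within 80% cap
Credit 732 → row 717–759; LTV 63.5% → column 52.01–65%. Grid cell → 7.2%.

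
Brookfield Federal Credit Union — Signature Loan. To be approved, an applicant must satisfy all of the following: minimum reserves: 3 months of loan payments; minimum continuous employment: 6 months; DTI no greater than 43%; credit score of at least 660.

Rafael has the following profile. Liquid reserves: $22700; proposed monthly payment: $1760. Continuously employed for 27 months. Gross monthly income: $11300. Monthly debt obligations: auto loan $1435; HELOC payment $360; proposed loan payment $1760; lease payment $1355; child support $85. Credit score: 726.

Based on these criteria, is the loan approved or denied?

Denied

Reserves = 22,700/1,760 = 12.9 months ≥ 3
Employment 27 ≥ 6 months
Total monthly debts = (1,435 + 360 + 1,760 + 1,355 + 85) = 4,995. Debt-to-income = 4,995/11,300 = 44.2% — over 43% limit
Credit score 726 ≥ 660 (meets)
Fails on DTI.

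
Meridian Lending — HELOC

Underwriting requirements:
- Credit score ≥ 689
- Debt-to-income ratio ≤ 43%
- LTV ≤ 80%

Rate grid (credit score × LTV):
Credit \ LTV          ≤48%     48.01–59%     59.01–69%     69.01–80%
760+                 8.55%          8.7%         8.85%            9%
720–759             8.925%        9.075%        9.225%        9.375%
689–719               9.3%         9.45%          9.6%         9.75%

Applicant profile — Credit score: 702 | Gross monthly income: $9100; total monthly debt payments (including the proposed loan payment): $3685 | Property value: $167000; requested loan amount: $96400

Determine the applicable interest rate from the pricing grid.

9.45%

Credit score 702 ≥ 689; DTI: 3,685 ÷ 9,100 = 40.5%, within the 43% cap
LTV = 96,400/167,000 = 57.7% ≤ 80%
Credit 702 → row 689–719; LTV 57.7% → column 48.01–59%. Grid cell → 9.45%.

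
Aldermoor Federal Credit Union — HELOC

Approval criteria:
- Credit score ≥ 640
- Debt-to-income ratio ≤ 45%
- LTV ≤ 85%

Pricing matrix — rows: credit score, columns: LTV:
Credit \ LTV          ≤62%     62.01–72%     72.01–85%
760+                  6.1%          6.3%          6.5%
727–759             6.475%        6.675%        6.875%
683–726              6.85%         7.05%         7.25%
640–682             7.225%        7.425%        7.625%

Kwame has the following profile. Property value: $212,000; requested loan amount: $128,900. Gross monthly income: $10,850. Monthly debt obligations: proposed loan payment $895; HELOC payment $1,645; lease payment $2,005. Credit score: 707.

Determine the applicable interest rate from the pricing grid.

6.85%

Credit score 707 ≥ 640; Total monthly debts = (895 + 1,645 + 2,005) = 4,545. Debt-to-income = 4,545/10,850 = 41.9% — meets 45% limit
LTV: 128,900 ÷ 212,000 = 60.8%, within 85% cap
Score 707 is in the 683–726 band; LTV 60.8% is in the ≤62% band → 6.85%.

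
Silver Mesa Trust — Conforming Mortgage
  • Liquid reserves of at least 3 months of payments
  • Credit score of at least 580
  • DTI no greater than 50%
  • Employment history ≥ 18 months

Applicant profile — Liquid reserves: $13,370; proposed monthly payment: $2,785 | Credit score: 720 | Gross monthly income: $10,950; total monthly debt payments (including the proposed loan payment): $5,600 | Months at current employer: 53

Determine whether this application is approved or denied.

Denied

Reserves: 13,370 ÷ 2,785 = 4.8 months (meets 3-month minimum)
Credit score 720 ≥ 580 (meets)
Debt-to-income = 5,600/10,950 = 51.1% — over 50% limit
Employment 53 ≥ 18 months
Fails on DTI.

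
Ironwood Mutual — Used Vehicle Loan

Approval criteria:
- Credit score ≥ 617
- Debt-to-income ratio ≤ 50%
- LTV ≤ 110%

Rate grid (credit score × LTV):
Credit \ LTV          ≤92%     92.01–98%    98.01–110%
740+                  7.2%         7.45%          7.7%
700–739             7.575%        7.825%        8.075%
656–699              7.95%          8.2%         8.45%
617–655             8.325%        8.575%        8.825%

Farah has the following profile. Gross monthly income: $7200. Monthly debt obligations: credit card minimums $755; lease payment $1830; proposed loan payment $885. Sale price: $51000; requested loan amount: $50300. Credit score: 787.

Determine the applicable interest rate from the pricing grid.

Credit score 787 ≥ 617; Total monthly debts = (755 + 1,830 + 885) = 3,470. DTI: 3,470 ÷ 7,200 = 48.2%, within the 50% cap
LTV = 50,300/51,000 = 98.6% ≤ 110%
Score 787 is in the 740+ band; LTV 98.6% is in the 98.01–110% band → 7.7%.

7.7%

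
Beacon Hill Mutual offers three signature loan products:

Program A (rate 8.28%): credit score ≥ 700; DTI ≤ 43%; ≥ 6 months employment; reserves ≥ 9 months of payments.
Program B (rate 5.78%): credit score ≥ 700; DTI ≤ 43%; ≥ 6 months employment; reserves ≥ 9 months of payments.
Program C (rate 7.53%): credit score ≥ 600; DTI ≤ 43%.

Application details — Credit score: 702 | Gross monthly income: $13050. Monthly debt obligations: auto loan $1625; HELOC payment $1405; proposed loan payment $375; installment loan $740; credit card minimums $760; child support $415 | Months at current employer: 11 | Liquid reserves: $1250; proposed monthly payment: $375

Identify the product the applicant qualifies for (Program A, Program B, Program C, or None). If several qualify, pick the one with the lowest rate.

Program C

Total debts = (1,625 + 1,405 + 375 + 740 + 760 + 415) = 5,320; DTI = 5,320/13,050 = 40.8%.
Reserves = 1,250/375 = 3.3 months.
Program A: score 702 ≥ 700; DTI 40.8% ≤ 43%; employment 11 ≥ 6 mo; reserves 3.3 < 9 mo → does not qualify.
Program B: score 702 ≥ 700; DTI 40.8% ≤ 43%; employment 11 ≥ 6 mo; reserves 3.3 < 9 mo → does not qualify.
Program C: score 702 ≥ 600; DTI 40.8% ≤ 43% → qualifies.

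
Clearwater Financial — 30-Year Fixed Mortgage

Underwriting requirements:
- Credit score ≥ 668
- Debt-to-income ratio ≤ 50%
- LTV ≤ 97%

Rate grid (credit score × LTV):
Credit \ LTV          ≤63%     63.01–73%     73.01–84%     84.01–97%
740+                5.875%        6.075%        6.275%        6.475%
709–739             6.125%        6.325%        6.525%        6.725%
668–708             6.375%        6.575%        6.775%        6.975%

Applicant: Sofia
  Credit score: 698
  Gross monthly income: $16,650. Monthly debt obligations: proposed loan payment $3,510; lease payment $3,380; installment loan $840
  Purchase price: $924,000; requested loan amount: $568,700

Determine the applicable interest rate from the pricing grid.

6.375%

Credit score 698 ≥ 668; Total monthly debts = (3,510 + 3,380 + 840) = 7,730. DTI: 7,730 ÷ 16,650 = 46.4%, within the 50% cap
LTV: 568,700 ÷ 924,000 = 61.5%, within 97% cap
Score 698 is in the 668–708 band; LTV 61.5% is in the ≤63% band → 6.375%.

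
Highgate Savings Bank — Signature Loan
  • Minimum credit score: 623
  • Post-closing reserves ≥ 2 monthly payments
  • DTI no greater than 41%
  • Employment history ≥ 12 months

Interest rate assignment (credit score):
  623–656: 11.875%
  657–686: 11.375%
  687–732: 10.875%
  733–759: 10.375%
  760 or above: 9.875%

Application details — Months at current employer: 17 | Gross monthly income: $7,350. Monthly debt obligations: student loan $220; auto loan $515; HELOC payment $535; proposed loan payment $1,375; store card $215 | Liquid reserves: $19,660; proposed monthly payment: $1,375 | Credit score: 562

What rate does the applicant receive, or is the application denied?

Denied

Credit score 562 < 623 (below minimum)
Total monthly debts = (220 + 515 + 535 + 1,375 + 215) = 2,860. DTI = 2,860/7,350 = 38.9% ≤ 41%
Employment 17 ≥ 12 months
Reserves: 19,660 ÷ 1,375 = 14.3 months (meets 2-month minimum)
Not all requirements met → denied.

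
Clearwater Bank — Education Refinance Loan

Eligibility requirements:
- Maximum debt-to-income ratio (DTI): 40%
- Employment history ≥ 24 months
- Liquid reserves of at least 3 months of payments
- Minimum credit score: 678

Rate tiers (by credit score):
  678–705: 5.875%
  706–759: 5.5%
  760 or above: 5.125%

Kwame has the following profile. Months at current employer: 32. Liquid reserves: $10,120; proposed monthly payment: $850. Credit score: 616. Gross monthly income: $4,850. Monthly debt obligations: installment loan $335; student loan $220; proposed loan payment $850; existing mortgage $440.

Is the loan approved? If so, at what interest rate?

Credit score 616 < 678 (below minimum)
Reserves = 10,120/850 = 11.9 months ≥ 3
Employment 32 ≥ 24 months
Total monthly debts = (335 + 220 + 850 + 440) = 1,845. DTI = 1,845/4,850 = 38% ≤ 40%
Not all requirements met → denied.

Denied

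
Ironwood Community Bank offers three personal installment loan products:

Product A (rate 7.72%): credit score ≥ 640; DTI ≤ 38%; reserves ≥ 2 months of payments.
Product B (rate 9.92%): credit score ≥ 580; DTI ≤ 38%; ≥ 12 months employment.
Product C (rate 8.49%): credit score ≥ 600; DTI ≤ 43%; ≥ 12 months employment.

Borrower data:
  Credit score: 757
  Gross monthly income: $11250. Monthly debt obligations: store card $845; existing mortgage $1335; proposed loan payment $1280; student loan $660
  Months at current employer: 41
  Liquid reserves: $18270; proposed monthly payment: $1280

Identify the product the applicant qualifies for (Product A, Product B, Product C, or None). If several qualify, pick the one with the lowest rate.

Product A

Total debts = (845 + 1,335 + 1,280 + 660) = 4,120; DTI = 4,120/11,250 = 36.6%.
Reserves = 18,270/1,280 = 14.3 months.
Product A: score 757 ≥ 640; DTI 36.6% ≤ 38%; reserves 14.3 ≥ 2 mo → qualifies.
Product B: score 757 ≥ 580; DTI 36.6% ≤ 38%; employment 41 ≥ 12 mo → qualifies.
Product C: score 757 ≥ 600; DTI 36.6% ≤ 43%; employment 41 ≥ 12 mo → qualifies.
Qualifying: Product A, Product B, Product C. Lowest rate is 7.72% → Product A.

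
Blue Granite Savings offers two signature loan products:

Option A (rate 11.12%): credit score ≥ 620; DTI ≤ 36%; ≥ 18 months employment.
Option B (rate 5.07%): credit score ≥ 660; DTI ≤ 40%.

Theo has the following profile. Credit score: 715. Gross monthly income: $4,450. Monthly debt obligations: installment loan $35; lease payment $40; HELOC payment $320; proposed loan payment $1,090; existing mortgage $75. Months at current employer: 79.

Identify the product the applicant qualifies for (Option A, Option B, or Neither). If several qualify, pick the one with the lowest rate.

Option B

Total debts = (35 + 40 + 320 + 1,090 + 75) = 1,560; DTI = 1,560/4,450 = 35.1%.
Option A: score 715 ≥ 620; DTI 35.1% ≤ 36%; employment 79 ≥ 18 mo → qualifies.
Option B: score 715 ≥ 660; DTI 35.1% ≤ 40% → qualifies.
Qualifying: Option A, Option B. Lowest rate is 5.07% → Option B.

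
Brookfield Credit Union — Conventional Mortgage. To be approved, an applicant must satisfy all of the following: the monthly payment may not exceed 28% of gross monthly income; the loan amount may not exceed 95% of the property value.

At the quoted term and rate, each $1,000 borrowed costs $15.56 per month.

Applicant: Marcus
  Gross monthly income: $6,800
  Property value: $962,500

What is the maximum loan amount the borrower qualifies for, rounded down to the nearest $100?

Payment cap: 28% × $6,800 = $1,904/month.
At $15.56 per $1,000, that supports 1,904/15.56 × 1,000 ≈ $122,365 → $122,300.
LTV cap: 95% × $962,500 = $914,375 → $914,300.
Binding constraint: payment-to-income.

$122,300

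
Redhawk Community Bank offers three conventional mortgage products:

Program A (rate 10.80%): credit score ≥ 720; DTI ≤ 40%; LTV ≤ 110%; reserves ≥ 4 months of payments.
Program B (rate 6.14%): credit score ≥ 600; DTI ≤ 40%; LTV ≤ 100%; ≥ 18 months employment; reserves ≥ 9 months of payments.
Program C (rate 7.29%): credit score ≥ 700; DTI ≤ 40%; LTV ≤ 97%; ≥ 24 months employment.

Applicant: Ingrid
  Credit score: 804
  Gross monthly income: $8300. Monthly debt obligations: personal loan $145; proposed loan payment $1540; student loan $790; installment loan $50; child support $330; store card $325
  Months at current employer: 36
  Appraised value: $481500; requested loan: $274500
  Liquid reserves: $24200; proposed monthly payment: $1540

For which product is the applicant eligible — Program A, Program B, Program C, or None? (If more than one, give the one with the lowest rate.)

Program B

Total debts = (145 + 1,540 + 790 + 50 + 330 + 325) = 3,180; DTI = 3,180/8,300 = 38.3%.
LTV = 274,500/481,500 = 57%.
Reserves = 24,200/1,540 = 15.7 months.
Program A: score 804 ≥ 720; DTI 38.3% ≤ 40%; LTV 57% ≤ 110%; reserves 15.7 ≥ 4 mo → qualifies.
Program B: score 804 ≥ 600; DTI 38.3% ≤ 40%; LTV 57% ≤ 100%; employment 36 ≥ 18 mo; reserves 15.7 ≥ 9 mo → qualifies.
Program C: score 804 ≥ 700; DTI 38.3% ≤ 40%; LTV 57% ≤ 97%; employment 36 ≥ 24 mo → qualifies.
Qualifying: Program A, Program B, Program C. Lowest rate is 6.14% → Program B.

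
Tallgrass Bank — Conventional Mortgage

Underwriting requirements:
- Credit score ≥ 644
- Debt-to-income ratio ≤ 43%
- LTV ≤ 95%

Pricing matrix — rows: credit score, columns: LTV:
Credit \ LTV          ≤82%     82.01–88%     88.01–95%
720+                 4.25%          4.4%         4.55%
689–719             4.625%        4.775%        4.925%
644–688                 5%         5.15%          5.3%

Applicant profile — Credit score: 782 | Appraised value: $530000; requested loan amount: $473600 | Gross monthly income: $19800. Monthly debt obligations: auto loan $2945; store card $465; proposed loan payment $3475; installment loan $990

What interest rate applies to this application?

4.55%

Credit score 782 ≥ 644; Total monthly debts = (2,945 + 465 + 3,475 + 990) = 7,875. Debt-to-income = 7,875/19,800 = 39.8% — meets 43% limit
LTV = 473,600/530,000 = 89.4% ≤ 95%
Score 782 is in the 720+ band; LTV 89.4% is in the 88.01–95% band → 4.55%.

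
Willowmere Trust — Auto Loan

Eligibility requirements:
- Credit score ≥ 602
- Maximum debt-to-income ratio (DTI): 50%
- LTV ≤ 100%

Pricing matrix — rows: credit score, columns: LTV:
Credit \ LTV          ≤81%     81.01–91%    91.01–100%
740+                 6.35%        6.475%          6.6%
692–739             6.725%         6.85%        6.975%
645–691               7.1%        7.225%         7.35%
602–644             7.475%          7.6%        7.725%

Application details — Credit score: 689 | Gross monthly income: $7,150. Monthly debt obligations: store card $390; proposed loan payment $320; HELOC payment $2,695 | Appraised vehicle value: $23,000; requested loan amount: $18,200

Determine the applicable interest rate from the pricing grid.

7.1%

Credit score 689 ≥ 602; Total monthly debts = (390 + 320 + 2,695) = 3,405. Debt-to-income = 3,405/7,150 = 47.6% — meets 50% limit
LTV = 18,200/23,000 = 79.1% ≤ 100%
Score 689 is in the 645–691 band; LTV 79.1% is in the ≤81% band → 7.1%.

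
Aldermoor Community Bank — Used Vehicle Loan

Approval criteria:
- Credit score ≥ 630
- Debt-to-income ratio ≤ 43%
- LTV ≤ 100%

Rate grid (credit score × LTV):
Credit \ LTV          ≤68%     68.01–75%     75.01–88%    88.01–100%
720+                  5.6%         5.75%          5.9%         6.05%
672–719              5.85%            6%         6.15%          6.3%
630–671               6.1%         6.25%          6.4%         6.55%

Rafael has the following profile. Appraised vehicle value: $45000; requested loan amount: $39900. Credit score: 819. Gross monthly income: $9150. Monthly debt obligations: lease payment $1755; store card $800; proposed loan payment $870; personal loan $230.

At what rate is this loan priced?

6.05%

Credit score 819 ≥ 630; Total monthly debts = (1,755 + 800 + 870 + 230) = 3,655. DTI = 3,655/9,150 = 39.9% ≤ 43%
Loan-to-value = 39,900/45,000 = 88.7% — pass (100% max)
Score 819 is in the 720+ band; LTV 88.7% is in the 88.01–100% band → 6.05%.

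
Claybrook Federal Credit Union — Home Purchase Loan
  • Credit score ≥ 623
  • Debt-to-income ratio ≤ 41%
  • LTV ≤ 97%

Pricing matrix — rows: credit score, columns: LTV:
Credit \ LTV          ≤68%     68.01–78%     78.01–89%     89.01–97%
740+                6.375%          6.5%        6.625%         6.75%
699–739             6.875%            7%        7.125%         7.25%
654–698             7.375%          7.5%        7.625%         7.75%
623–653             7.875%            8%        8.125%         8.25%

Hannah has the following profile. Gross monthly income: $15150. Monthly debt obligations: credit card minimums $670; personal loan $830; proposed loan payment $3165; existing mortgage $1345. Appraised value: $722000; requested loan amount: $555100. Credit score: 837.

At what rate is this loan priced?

Credit score 837 ≥ 623; Total monthly debts = (670 + 830 + 3,165 + 1,345) = 6,010. Debt-to-income = 6,010/15,150 = 39.7% — meets 41% limit
LTV = 555,100/722,000 = 76.9% ≤ 97%
Row: 837 falls in 740+. Column: 76.9% falls in 68.01–78%. Rate = 6.5%.

6.5%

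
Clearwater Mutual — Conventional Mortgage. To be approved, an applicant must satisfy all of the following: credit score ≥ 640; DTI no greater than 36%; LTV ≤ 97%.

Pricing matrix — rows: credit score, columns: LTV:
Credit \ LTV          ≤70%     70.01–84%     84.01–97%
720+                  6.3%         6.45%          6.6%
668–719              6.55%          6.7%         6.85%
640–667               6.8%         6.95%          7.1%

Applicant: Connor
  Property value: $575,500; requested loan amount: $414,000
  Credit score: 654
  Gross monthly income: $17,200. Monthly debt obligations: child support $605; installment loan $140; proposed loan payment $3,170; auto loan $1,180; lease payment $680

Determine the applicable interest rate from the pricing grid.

6.95%

Credit score 654 ≥ 640; Total monthly debts = (605 + 140 + 3,170 + 1,180 + 680) = 5,775. DTI = 5,775/17,200 = 33.6% ≤ 36%
LTV: 414,000 ÷ 575,500 = 71.9%, within 97% cap
Credit 654 → row 640–667; LTV 71.9% → column 70.01–84%. Grid cell → 6.95%.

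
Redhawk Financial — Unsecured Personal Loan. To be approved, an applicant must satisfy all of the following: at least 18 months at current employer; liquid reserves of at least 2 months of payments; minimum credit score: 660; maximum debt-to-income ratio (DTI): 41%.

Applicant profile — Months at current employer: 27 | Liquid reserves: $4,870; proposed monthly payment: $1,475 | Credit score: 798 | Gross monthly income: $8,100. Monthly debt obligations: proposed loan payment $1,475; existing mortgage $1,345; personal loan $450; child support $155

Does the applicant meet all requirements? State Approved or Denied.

Denied

Employment 27 ≥ 18 months
Liquid reserves cover 4,870/1,475 = 3.3 months — ≥ 2 required
Credit score 798 ≥ 660 (meets)
Total monthly debts = (1,475 + 1,345 + 450 + 155) = 3,425. DTI: 3,425 ÷ 8,100 = 42.3%, exceeds the 41% cap
Fails on DTI.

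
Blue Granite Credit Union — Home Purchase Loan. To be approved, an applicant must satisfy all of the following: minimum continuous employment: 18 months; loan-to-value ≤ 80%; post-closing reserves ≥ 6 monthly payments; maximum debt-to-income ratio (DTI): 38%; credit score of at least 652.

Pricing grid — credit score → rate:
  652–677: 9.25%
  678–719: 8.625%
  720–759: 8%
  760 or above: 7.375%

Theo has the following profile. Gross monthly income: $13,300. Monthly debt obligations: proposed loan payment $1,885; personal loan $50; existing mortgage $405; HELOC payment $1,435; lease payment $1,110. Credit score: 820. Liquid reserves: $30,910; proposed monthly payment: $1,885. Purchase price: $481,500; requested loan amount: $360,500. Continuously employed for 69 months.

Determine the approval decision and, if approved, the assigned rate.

Credit score 820 ≥ 652 (meets minimum)
Employment 69 ≥ 18 months
Reserves: 30,910 ÷ 1,885 = 16.4 months (meets 6-month minimum)
Total monthly debts = (1,885 + 50 + 405 + 1,435 + 1,110) = 4,885. Debt-to-income = 4,885/13,300 = 36.7% — meets 38% limit
LTV = 360,500/481,500 = 74.9% ≤ 80%
All requirements met. Score 820 falls in the 760 or above tier → 7.375%.

Approved at 7.375%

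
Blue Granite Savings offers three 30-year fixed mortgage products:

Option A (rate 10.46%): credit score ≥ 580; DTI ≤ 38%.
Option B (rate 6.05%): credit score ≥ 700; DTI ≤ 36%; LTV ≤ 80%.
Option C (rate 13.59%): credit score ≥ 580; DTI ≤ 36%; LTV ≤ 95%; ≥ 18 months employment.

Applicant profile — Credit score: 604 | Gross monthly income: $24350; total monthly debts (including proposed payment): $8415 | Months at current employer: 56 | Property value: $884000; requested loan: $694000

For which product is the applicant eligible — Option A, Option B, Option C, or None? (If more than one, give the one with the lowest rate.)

DTI = 8,415/24,350 = 34.6%.
LTV = 694,000/884,000 = 78.5%.
Option A: score 604 ≥ 580; DTI 34.6% ≤ 38% → qualifies.
Option B: score 604 < 700; DTI 34.6% ≤ 36%; LTV 78.5% ≤ 80% → does not qualify.
Option C: score 604 ≥ 580; DTI 34.6% ≤ 36%; LTV 78.5% ≤ 95%; employment 56 ≥ 18 mo → qualifies.
Qualifying: Option A, Option C. Lowest rate is 10.46% → Option A.

Option A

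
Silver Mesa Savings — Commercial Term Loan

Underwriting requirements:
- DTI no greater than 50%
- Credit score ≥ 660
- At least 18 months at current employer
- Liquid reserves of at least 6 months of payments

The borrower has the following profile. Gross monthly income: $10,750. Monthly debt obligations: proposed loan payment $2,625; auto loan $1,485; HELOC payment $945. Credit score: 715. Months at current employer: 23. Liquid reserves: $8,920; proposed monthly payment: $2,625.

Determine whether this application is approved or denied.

Total monthly debts = (2,625 + 1,485 + 945) = 5,055. Debt-to-income = 5,055/10,750 = 47% — meets 50% limit
Credit score 715 ≥ 660 (meets)
Employment 23 ≥ 18 months
Liquid reserves cover 8,920/2,625 = 3.4 months — < 6 required
Fails on reserves.

Denied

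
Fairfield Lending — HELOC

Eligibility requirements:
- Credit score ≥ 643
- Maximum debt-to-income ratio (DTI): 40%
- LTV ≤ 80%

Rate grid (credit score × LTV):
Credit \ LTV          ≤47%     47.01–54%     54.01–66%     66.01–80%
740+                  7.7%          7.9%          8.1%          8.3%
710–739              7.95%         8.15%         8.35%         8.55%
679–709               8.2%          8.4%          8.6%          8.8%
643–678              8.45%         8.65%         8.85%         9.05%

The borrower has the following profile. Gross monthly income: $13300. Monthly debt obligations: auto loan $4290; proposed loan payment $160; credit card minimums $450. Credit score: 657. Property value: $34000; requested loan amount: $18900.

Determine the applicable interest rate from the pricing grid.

8.85%

Credit score 657 ≥ 643; Total monthly debts = (4,290 + 160 + 450) = 4,900. Debt-to-income = 4,900/13,300 = 36.8% — meets 40% limit
LTV = 18,900/34,000 = 55.6% ≤ 80%
Row: 657 falls in 643–678. Column: 55.6% falls in 54.01–66%. Rate = 8.85%.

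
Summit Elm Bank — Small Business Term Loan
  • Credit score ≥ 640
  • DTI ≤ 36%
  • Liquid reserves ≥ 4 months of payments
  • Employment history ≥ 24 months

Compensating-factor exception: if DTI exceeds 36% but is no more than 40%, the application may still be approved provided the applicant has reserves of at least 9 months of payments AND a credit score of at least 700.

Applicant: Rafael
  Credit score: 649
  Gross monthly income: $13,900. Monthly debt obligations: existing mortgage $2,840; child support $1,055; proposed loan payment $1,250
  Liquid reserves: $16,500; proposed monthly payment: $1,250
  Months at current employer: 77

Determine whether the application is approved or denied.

Denied

Credit score 649 ≥ 640 (meets base)
Total debts = (2,840 + 1,055 + 1,250) = 5,145. DTI = 5,145/13,900 = 37% > 36% — standard DTI limit exceeded.
Liquid reserves cover 16,500/1,250 = 13.2 months — ≥ 4 required
Employment 77 ≥ 24 months
DTI 37% is within the 36%–40% exception band; checking compensating factors.
Override check — reserves: 13.2 mo (ok); score: 649 (below 700).
Override conditions not both satisfied; exception does not apply.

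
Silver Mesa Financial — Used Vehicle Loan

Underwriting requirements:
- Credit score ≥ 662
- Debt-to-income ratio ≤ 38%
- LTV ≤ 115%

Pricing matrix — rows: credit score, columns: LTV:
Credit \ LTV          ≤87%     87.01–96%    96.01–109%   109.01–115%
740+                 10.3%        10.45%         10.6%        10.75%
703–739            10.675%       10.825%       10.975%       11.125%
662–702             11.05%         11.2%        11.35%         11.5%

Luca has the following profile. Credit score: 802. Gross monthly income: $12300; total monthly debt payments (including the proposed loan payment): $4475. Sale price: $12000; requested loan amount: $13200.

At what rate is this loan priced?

Credit score 802 ≥ 662; DTI = 4,475/12,300 = 36.4% ≤ 38%
Loan-to-value = 13,200/12,000 = 110% — pass (115% max)
Credit 802 → row 740+; LTV 110% → column 109.01–115%. Grid cell → 10.75%.

10.75%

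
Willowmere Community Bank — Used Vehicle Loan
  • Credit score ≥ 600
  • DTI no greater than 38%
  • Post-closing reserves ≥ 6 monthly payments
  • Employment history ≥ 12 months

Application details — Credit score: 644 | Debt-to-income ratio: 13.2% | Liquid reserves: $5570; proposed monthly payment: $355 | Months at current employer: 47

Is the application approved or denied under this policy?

Approved

Credit score 644 ≥ 600 (meets)
Debt-to-income 13.2% vs 38% cap — pass
Reserves = 5,570/355 = 15.7 months ≥ 6
Employment 47 ≥ 12 months
All criteria satisfied.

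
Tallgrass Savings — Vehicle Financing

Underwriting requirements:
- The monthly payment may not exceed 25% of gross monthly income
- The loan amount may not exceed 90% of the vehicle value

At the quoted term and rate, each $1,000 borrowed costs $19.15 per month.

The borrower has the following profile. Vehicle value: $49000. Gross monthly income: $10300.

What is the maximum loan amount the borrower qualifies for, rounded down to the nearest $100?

$44,100

Payment cap: 25% × $10,300 = $2,575/month.
At $19.15 per $1,000, that supports 2,575/19.15 × 1,000 ≈ $134,464 → $134,400.
LTV cap: 90% × $49,000 = $44,100 → $44,100.
Binding constraint: loan-to-value.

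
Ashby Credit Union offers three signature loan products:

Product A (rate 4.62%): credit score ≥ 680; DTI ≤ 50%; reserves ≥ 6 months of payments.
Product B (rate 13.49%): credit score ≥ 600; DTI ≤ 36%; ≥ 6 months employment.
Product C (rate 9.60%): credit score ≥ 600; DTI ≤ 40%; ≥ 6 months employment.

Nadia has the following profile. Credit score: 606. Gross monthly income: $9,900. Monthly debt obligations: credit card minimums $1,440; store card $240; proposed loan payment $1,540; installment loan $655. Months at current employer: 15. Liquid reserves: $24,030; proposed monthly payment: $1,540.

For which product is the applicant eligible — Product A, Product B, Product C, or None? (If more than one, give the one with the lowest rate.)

Product C

Total debts = (1,440 + 240 + 1,540 + 655) = 3,875; DTI = 3,875/9,900 = 39.1%.
Reserves = 24,030/1,540 = 15.6 months.
Product A: score 606 < 680; DTI 39.1% ≤ 50%; reserves 15.6 ≥ 6 mo → does not qualify.
Product B: score 606 ≥ 600; DTI 39.1% > 36%; employment 15 ≥ 6 mo → does not qualify.
Product C: score 606 ≥ 600; DTI 39.1% ≤ 40%; employment 15 ≥ 6 mo → qualifies.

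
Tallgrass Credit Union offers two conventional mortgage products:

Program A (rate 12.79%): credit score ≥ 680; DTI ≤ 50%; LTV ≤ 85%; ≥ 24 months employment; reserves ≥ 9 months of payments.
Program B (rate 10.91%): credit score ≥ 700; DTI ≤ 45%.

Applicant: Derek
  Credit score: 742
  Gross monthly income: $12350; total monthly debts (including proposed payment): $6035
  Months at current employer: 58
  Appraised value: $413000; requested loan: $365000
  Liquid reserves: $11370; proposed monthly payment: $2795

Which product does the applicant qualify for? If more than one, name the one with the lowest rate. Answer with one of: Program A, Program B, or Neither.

DTI = 6,035/12,350 = 48.9%.
LTV = 365,000/413,000 = 88.4%.
Reserves = 11,370/2,795 = 4.1 months.
Program A: score 742 ≥ 680; DTI 48.9% ≤ 50%; LTV 88.4% > 85%; employment 58 ≥ 24 mo; reserves 4.1 < 9 mo → does not qualify.
Program B: score 742 ≥ 700; DTI 48.9% > 45% → does not qualify.

Neither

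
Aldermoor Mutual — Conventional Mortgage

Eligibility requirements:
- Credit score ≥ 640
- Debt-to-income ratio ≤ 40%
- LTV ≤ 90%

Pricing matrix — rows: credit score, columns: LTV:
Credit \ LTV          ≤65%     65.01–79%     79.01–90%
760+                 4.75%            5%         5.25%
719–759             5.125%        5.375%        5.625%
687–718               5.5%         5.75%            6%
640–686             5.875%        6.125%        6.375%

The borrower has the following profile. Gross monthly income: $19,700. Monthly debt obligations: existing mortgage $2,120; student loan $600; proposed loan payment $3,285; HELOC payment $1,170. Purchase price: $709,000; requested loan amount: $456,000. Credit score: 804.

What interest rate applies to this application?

4.75%

Credit score 804 ≥ 640; Total monthly debts = (2,120 + 600 + 3,285 + 1,170) = 7,175. Debt-to-income = 7,175/19,700 = 36.4% — meets 40% limit
LTV = 456,000/709,000 = 64.3% ≤ 90%
Row: 804 falls in 760+. Column: 64.3% falls in ≤65%. Rate = 4.75%.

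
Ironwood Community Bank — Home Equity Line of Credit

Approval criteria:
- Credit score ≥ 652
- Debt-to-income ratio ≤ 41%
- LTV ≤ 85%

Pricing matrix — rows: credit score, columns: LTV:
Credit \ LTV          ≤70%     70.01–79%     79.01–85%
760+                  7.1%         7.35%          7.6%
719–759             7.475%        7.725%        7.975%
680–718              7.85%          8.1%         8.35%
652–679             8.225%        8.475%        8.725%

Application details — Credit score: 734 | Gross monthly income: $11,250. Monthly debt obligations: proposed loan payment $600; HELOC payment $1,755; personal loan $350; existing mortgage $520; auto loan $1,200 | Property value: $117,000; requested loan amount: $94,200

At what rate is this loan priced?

Credit score 734 ≥ 652; Total monthly debts = (600 + 1,755 + 350 + 520 + 1,200) = 4,425. DTI = 4,425/11,250 = 39.3% ≤ 41%
Loan-to-value = 94,200/117,000 = 80.5% — pass (85% max)
Score 734 is in the 719–759 band; LTV 80.5% is in the 79.01–85% band → 7.975%.

7.975%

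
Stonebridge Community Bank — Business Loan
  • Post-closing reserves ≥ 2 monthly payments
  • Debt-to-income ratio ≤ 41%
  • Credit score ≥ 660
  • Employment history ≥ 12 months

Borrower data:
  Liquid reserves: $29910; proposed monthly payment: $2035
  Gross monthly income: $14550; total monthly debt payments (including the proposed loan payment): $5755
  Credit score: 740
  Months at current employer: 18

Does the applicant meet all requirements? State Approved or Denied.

Approved

Reserves = 29,910/2,035 = 14.7 months ≥ 2
DTI: 5,755 ÷ 14,550 = 39.6%, within the 41% cap
Credit score 740 ≥ 660 (meets)
Employment 18 ≥ 12 months
All criteria satisfied.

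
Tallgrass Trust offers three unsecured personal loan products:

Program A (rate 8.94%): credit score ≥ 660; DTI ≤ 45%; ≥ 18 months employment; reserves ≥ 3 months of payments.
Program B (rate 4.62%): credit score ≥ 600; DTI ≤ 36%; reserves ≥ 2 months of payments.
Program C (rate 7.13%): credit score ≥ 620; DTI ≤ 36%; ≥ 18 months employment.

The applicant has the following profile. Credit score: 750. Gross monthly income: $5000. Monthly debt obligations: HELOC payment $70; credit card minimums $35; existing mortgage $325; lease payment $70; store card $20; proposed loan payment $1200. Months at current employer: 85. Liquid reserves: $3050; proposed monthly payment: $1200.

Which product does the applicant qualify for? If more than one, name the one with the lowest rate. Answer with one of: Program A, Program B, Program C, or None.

Total debts = (70 + 35 + 325 + 70 + 20 + 1,200) = 1,720; DTI = 1,720/5,000 = 34.4%.
Reserves = 3,050/1,200 = 2.5 months.
Program A: score 750 ≥ 660; DTI 34.4% ≤ 45%; employment 85 ≥ 18 mo; reserves 2.5 < 3 mo → does not qualify.
Program B: score 750 ≥ 600; DTI 34.4% ≤ 36%; reserves 2.5 ≥ 2 mo → qualifies.
Program C: score 750 ≥ 620; DTI 34.4% ≤ 36%; employment 85 ≥ 18 mo → qualifies.
Qualifying: Program B, Program C. Lowest rate is 4.62% → Program B.

Program B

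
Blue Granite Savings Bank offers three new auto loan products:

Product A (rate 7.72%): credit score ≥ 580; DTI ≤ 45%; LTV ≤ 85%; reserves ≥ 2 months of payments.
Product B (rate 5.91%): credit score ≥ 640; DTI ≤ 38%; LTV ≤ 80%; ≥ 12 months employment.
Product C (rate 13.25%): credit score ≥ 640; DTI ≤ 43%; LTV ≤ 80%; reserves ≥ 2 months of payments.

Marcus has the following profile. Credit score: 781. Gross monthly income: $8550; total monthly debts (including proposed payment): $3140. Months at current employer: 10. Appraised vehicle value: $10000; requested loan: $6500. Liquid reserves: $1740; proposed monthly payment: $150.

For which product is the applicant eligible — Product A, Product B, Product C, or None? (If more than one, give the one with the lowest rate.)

DTI = 3,140/8,550 = 36.7%.
LTV = 6,500/10,000 = 65%.
Reserves = 1,740/150 = 11.6 months.
Product A: score 781 ≥ 580; DTI 36.7% ≤ 45%; LTV 65% ≤ 85%; reserves 11.6 ≥ 2 mo → qualifies.
Product B: score 781 ≥ 640; DTI 36.7% ≤ 38%; LTV 65% ≤ 80%; employment 10 < 12 mo → does not qualify.
Product C: score 781 ≥ 640; DTI 36.7% ≤ 43%; LTV 65% ≤ 80%; reserves 11.6 ≥ 2 mo → qualifies.
Qualifying: Product A, Product C. Lowest rate is 7.72% → Product A.

Product A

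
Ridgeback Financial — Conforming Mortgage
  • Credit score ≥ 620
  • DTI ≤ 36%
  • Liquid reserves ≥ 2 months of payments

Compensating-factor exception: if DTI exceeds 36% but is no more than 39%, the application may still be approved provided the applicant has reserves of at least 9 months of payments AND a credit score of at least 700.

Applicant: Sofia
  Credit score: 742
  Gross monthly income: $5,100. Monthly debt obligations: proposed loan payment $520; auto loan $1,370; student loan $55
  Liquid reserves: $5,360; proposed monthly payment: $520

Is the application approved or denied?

Credit score 742 ≥ 620 (meets base)
Total debts = (520 + 1,370 + 55) = 1,945. DTI = 1,945/5,100 = 38.1% > 36% — standard DTI limit exceeded.
Reserves = 5,360/520 = 10.3 months ≥ 2
DTI 38.1% is within the 36%–39% exception band; checking compensating factors.
Reserves 10.3 ≥ 9 months; credit score 742 ≥ 700.
Both compensating conditions met → exception applies.

Approved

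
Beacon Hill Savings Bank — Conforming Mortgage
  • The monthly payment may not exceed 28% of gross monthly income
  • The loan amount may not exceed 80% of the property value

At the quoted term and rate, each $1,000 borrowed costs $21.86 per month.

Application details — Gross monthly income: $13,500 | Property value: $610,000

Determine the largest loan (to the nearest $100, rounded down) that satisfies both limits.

Payment cap: 28% × $13,500 = $3,780/month.
At $21.86 per $1,000, that supports 3,780/21.86 × 1,000 ≈ $172,918 → $172,900.
LTV cap: 80% × $610,000 = $488,000 → $488,000.
Binding constraint: payment-to-income.

$172,900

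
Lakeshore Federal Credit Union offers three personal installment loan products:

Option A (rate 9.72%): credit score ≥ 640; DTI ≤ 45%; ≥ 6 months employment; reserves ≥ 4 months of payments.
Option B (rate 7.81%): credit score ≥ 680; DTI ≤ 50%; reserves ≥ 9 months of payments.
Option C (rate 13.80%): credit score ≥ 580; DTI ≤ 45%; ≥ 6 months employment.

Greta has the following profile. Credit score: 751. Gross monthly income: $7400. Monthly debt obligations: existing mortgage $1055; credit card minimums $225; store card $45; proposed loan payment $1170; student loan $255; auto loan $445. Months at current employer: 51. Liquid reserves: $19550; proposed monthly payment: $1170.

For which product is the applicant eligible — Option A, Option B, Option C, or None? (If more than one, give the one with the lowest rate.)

Option B

Total debts = (1,055 + 225 + 45 + 1,170 + 255 + 445) = 3,195; DTI = 3,195/7,400 = 43.2%.
Reserves = 19,550/1,170 = 16.7 months.
Option A: score 751 ≥ 640; DTI 43.2% ≤ 45%; employment 51 ≥ 6 mo; reserves 16.7 ≥ 4 mo → qualifies.
Option B: score 751 ≥ 680; DTI 43.2% ≤ 50%; reserves 16.7 ≥ 9 mo → qualifies.
Option C: score 751 ≥ 580; DTI 43.2% ≤ 45%; employment 51 ≥ 6 mo → qualifies.
Qualifying: Option A, Option B, Option C. Lowest rate is 7.81% → Option B.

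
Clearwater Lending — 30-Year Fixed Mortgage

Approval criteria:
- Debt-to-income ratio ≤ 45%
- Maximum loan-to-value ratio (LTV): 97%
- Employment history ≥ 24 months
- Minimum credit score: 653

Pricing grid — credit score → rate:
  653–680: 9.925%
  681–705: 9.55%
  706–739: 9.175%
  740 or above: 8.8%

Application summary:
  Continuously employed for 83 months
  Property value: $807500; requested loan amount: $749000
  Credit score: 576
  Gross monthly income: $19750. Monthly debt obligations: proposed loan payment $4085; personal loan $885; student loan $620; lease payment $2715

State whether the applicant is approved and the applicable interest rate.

Credit score 576 < 653 (below minimum)
Employment 83 ≥ 24 months
LTV: 749,000 ÷ 807,500 = 92.8%, within 97% cap
Total monthly debts = (4,085 + 885 + 620 + 2,715) = 8,305. Debt-to-income = 8,305/19,750 = 42.1% — meets 45% limit
Not all requirements met → denied.

Denied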